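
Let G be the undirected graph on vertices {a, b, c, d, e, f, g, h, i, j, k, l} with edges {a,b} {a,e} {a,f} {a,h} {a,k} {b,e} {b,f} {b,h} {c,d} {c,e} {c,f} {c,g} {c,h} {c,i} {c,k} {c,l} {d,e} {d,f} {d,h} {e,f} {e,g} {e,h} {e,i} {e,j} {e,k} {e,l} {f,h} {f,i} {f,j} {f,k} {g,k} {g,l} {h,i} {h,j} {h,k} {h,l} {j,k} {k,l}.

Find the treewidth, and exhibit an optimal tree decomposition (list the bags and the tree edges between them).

Treewidth 4.
Bags: B1 = {c, e, f, h, k}  B2 = {e, f, h, j, k}  B3 = {c, e, f, h, i}  B4 = {c, d, e, f, h}  B5 = {c, e, h, k, l}  B6 = {c, e, g, k, l}  B7 = {a, e, f, h, k}  B8 = {a, b, e, f, h}
Tree: B1–B2, B1–B3, B3–B4, B1–B5, B5–B6, B1–B7, B7–B8

Every bag has size at most 5, so the width is 5 − 1 = 4 and tw(G) ≤ 4. Conversely, {c, e, g, k, l} is a clique of size 5, and the vertices of any clique must share a bag in every tree decomposition; so some bag has ≥ 5 vertices and tw(G) ≥ 4. Combining the bounds, tw(G) = 4.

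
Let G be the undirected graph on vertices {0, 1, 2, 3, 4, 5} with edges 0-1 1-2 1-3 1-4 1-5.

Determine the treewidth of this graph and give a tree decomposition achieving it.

Each bag holds 2 vertices, so the decomposition has width 1, which upper-bounds the treewidth. Since G has at least one edge (e.g. 1–2), it is not an edgeless graph, so tw(G) ≥ 1. Therefore the treewidth is 1.

Treewidth 1.
One such decomposition:
Bags: B1 = {1, 2}  B2 = {1, 3}  B3 = {1, 5}  B4 = {0, 1}  B5 = {1, 4}
Tree: B1–B2, B2–B3, B2–B4, B4–B5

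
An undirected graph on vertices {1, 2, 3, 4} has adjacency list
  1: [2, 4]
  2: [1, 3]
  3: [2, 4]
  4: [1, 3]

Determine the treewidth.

A width-2 tree decomposition is:
Bags: B1 = {2, 3, 4}  B2 = {1, 2, 4}
Tree: B1–B2
Each bag holds 3 vertices, so the decomposition has width 2, which upper-bounds the treewidth. Since 2–3–4–1–2 is a cycle in G, G is not acyclic. Forests are exactly the graphs of treewidth ≤ 1, so tw(G) ≥ 2. Combining the bounds, tw(G) = 2.

2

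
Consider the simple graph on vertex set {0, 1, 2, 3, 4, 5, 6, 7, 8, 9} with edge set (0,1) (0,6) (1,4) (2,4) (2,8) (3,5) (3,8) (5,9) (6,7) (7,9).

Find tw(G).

2

A width-2 tree decomposition is:
Bags: B1 = {2, 4, 8}  B2 = {3, 4, 8}  B3 = {3, 4, 5}  B4 = {4, 5, 9}  B5 = {4, 7, 9}  B6 = {4, 6, 7}  B7 = {0, 4, 6}  B8 = {0, 1, 4}
Tree: B1–B2, B2–B3, B3–B4, B4–B5, B5–B6, B6–B7, B7–B8
The largest bag has 3 vertices, giving width 2; this decomposition certifies tw(G) ≤ 2. For the lower bound, G contains the cycle 4–2–8–3–5–9–7–6–0–1–4, so G is not a forest; only forests have treewidth ≤ 1, hence tw(G) ≥ 2. Hence tw(G) = 2 exactly.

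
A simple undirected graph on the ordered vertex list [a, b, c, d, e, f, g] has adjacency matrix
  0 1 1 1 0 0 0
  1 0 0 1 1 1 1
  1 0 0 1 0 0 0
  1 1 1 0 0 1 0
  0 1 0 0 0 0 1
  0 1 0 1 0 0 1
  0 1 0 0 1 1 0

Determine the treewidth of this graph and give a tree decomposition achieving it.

Treewidth 2.
One such decomposition:
Bags: B1 = {a, c, d}  B2 = {a, b, d}  B3 = {b, d, f}  B4 = {b, f, g}  B5 = {b, e, g}
Tree: B1–B2, B2–B3, B3–B4, B4–B5

Each bag holds 3 vertices, so the decomposition has width 2, which upper-bounds the treewidth. Conversely, {a, c, d} is a clique of size 3, and the vertices of any clique must share a bag in every tree decomposition; so some bag has ≥ 3 vertices and tw(G) ≥ 2. The upper and lower bounds meet at 2, so that is the treewidth.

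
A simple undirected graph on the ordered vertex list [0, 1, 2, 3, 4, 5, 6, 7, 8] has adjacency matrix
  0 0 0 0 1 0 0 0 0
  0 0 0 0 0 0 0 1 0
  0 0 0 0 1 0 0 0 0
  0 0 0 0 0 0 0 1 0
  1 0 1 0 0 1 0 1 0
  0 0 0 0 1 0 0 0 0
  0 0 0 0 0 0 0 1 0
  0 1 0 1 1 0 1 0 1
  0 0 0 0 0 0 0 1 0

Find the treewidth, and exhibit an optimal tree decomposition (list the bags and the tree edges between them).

Treewidth 1.
One optimal decomposition is:
Bags: B1 = {6, 7}  B2 = {7, 8}  B3 = {4, 7}  B4 = {3, 7}  B5 = {2, 4}  B6 = {0, 4}  B7 = {4, 5}  B8 = {1, 7}
Tree: B1–B2, B1–B3, B1–B4, B3–B5, B3–B6, B3–B7, B2–B8

The largest bag has 2 vertices, giving width 1; this decomposition certifies tw(G) ≤ 1. Since G has at least one edge (e.g. 7–6), it is not an edgeless graph, so tw(G) ≥ 1. Combining the bounds, tw(G) = 1.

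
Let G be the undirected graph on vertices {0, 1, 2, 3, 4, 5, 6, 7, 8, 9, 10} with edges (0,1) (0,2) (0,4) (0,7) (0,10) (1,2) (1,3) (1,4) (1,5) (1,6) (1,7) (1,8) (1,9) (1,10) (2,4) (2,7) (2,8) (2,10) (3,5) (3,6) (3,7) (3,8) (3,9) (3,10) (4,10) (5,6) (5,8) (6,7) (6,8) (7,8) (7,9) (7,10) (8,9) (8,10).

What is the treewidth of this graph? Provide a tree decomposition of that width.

Treewidth 4.
One optimal decomposition is:
Bags: B1 = {1, 3, 7, 8, 10}  B2 = {1, 3, 6, 7, 8}  B3 = {1, 2, 7, 8, 10}  B4 = {1, 3, 7, 8, 9}  B5 = {0, 1, 2, 7, 10}  B6 = {0, 1, 2, 4, 10}  B7 = {1, 3, 5, 6, 8}
Tree: B1–B2, B1–B3, B1–B4, B3–B5, B5–B6, B2–B7

Every bag has size at most 5, so the width is 5 − 1 = 4 and tw(G) ≤ 4. On the other hand G contains the 5-clique {0, 1, 2, 4, 10}. A clique must lie in a single bag of any decomposition, so no decomposition can have width below 4. The upper and lower bounds meet at 4, so that is the treewidth.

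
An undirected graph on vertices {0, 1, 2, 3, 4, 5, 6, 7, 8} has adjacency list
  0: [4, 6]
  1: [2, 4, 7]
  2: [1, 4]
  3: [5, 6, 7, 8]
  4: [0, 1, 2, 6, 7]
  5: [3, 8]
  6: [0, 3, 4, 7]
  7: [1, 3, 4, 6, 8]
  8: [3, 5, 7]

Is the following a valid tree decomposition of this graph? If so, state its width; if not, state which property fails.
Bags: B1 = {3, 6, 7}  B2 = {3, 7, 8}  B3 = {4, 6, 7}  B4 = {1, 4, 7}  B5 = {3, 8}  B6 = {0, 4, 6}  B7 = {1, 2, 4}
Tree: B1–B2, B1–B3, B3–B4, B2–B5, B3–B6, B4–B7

A tree decomposition must satisfy three properties: every vertex lies in some bag; for every edge, both endpoints lie together in some bag; and for every vertex, the bags containing it form a connected subtree. Here vertex 5 appears in no bag, so the decomposition is invalid.

No — vertex 5 appears in no bag.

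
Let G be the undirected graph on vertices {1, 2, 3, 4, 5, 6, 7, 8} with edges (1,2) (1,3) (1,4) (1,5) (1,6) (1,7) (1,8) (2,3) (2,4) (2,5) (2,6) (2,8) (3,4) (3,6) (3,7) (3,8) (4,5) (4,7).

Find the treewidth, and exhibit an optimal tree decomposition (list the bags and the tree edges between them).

Each bag holds 4 vertices, so the decomposition has width 3, which upper-bounds the treewidth. For the lower bound, the 4 vertices {1, 2, 3, 8} are pairwise adjacent, and any tree decomposition puts a clique entirely inside one bag — forcing width ≥ 3. Combining the bounds, tw(G) = 3.

Treewidth 3.
Bags: B1 = {1, 2, 3, 4}  B2 = {1, 2, 3, 6}  B3 = {1, 3, 4, 7}  B4 = {1, 2, 4, 5}  B5 = {1, 2, 3, 8}
Tree: B1–B2, B1–B3, B1–B4, B2–B5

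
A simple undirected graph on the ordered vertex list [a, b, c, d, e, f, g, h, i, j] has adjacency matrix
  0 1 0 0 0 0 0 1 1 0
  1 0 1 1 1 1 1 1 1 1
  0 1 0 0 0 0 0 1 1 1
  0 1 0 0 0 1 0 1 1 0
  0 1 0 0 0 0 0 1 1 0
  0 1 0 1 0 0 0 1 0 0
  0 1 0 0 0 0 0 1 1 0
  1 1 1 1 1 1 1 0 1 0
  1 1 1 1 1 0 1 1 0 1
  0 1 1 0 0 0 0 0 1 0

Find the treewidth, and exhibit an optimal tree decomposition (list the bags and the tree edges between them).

Every bag has size at most 4, so the width is 4 − 1 = 3 and tw(G) ≤ 3. On the other hand G contains the 4-clique {b, c, i, j}. A clique must lie in a single bag of any decomposition, so no decomposition can have width below 3. The upper and lower bounds meet at 3, so that is the treewidth.

Treewidth 3.
One optimal decomposition is:
Bags: B1 = {a, b, h, i}  B2 = {b, g, h, i}  B3 = {b, c, h, i}  B4 = {b, d, h, i}  B5 = {b, e, h, i}  B6 = {b, c, i, j}  B7 = {b, d, f, h}
Tree: B1–B2, B2–B3, B3–B4, B3–B5, B3–B6, B4–B7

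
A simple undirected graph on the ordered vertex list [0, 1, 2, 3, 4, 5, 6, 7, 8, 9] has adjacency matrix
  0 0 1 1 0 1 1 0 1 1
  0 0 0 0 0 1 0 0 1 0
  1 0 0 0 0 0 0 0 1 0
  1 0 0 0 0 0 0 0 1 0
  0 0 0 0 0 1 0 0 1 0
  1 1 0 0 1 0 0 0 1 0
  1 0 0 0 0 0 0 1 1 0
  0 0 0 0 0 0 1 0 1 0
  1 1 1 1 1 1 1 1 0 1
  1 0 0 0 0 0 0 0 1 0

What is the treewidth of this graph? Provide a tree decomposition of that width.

The largest bag has 3 vertices, giving width 2; this decomposition certifies tw(G) ≤ 2. For the lower bound, the 3 vertices {0, 2, 8} are pairwise adjacent, and any tree decomposition puts a clique entirely inside one bag — forcing width ≥ 2. Hence tw(G) = 2 exactly.

Treewidth 2.
One optimal decomposition is:
Bags: B1 = {0, 3, 8}  B2 = {0, 6, 8}  B3 = {0, 5, 8}  B4 = {6, 7, 8}  B5 = {0, 8, 9}  B6 = {4, 5, 8}  B7 = {0, 2, 8}  B8 = {1, 5, 8}
Tree: B1–B2, B2–B3, B2–B4, B3–B5, B3–B6, B3–B7, B6–B8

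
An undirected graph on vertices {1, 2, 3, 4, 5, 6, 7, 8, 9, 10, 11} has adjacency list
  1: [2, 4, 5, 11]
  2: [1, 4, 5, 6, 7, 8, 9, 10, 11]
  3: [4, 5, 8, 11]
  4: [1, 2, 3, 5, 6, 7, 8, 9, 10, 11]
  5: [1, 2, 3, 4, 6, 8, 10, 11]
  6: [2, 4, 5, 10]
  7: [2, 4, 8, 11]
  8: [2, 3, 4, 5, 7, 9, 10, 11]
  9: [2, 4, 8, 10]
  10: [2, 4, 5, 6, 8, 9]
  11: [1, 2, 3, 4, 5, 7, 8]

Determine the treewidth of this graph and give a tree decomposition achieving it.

Each bag holds 5 vertices, so the decomposition has width 4, which upper-bounds the treewidth. For the lower bound, the 5 vertices {2, 4, 8, 9, 10} are pairwise adjacent, and any tree decomposition puts a clique entirely inside one bag — forcing width ≥ 4. Hence tw(G) = 4 exactly.

Treewidth 4.
One such decomposition:
Bags: B1 = {1, 2, 4, 5, 11}  B2 = {2, 4, 5, 8, 11}  B3 = {2, 4, 5, 8, 10}  B4 = {2, 4, 7, 8, 11}  B5 = {2, 4, 5, 6, 10}  B6 = {2, 4, 8, 9, 10}  B7 = {3, 4, 5, 8, 11}
Tree: B1–B2, B2–B3, B2–B4, B3–B5, B3–B6, B2–B7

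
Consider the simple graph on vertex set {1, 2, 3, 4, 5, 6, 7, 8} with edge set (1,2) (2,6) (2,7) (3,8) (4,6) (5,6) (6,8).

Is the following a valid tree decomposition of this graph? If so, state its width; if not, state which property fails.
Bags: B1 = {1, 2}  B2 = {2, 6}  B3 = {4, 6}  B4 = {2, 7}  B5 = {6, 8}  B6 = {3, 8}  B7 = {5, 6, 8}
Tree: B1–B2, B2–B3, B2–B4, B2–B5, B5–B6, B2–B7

A tree decomposition must satisfy three properties: every vertex lies in some bag; for every edge, both endpoints lie together in some bag; and for every vertex, the bags containing it form a connected subtree. Here bags containing vertex 8 are not connected in the tree, so the decomposition is invalid.

No — bags containing vertex 8 are not connected in the tree.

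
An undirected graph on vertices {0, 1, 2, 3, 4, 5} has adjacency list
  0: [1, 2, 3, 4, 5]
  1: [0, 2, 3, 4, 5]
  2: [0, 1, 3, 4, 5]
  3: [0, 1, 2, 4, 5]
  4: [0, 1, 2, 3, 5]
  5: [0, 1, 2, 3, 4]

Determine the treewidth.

5

A width-5 tree decomposition is:
Bags: B1 = {0, 1, 2, 3, 4, 5}
Tree: (single bag)
With just one bag of size 6, the width is 6 − 1 = 5, so tw(G) ≤ 5. Conversely, {0, 1, 2, 3, 4, 5} is a clique of size 6, and the vertices of any clique must share a bag in every tree decomposition; so some bag has ≥ 6 vertices and tw(G) ≥ 5. Hence tw(G) = 5 exactly.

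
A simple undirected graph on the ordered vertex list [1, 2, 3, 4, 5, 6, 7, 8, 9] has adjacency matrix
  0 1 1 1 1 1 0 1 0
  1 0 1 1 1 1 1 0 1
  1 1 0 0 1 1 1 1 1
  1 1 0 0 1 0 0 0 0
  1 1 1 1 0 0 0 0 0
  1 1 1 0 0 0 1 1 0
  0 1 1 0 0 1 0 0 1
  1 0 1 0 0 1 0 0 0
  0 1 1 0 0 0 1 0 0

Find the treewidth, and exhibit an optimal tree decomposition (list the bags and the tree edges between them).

Each bag holds 4 vertices, so the decomposition has width 3, which upper-bounds the treewidth. For the lower bound, the 4 vertices {1, 3, 6, 8} are pairwise adjacent, and any tree decomposition puts a clique entirely inside one bag — forcing width ≥ 3. The upper and lower bounds meet at 3, so that is the treewidth.

Treewidth 3.
One such decomposition:
Bags: B1 = {1, 3, 6, 8}  B2 = {1, 2, 3, 6}  B3 = {1, 2, 3, 5}  B4 = {2, 3, 6, 7}  B5 = {2, 3, 7, 9}  B6 = {1, 2, 4, 5}
Tree: B1–B2, B2–B3, B2–B4, B4–B5, B3–B6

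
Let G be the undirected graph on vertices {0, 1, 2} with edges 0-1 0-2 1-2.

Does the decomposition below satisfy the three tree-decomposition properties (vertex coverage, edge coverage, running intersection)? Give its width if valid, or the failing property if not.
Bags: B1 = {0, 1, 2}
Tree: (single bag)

Yes; width 2.

Checking the three conditions: (i) the bags cover all of {0, 1, 2}; (ii) for each edge, some bag contains both endpoints; (iii) the bags containing any fixed vertex form a subtree. All hold, so the decomposition is valid with width 3 − 1 = 2.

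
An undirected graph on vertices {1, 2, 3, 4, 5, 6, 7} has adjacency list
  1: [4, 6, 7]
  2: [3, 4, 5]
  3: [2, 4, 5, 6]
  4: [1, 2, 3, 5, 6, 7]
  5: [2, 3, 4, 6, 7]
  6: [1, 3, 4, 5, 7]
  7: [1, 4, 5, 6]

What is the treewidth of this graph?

3

A width-3 tree decomposition is:
Bags: B1 = {4, 5, 6, 7}  B2 = {3, 4, 5, 6}  B3 = {1, 4, 6, 7}  B4 = {2, 3, 4, 5}
Tree: B1–B2, B1–B3, B2–B4
Each bag holds 4 vertices, so the decomposition has width 3, which upper-bounds the treewidth. On the other hand G contains the 4-clique {1, 4, 6, 7}. A clique must lie in a single bag of any decomposition, so no decomposition can have width below 3. Combining the bounds, tw(G) = 3.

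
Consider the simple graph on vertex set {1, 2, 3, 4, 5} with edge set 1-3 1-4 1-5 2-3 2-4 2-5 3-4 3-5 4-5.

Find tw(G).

3

A width-3 tree decomposition is:
Bags: B1 = {1, 3, 4, 5}  B2 = {2, 3, 4, 5}
Tree: B1–B2
Every bag has size at most 4, so the width is 4 − 1 = 3 and tw(G) ≤ 3. For the lower bound, the 4 vertices {1, 3, 4, 5} are pairwise adjacent, and any tree decomposition puts a clique entirely inside one bag — forcing width ≥ 3. The upper and lower bounds meet at 3, so that is the treewidth.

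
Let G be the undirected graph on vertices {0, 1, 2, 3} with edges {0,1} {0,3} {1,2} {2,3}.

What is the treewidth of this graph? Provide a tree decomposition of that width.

The largest bag has 3 vertices, giving width 2; this decomposition certifies tw(G) ≤ 2. For the lower bound, G contains the cycle 3–0–1–2–3, so G is not a forest; only forests have treewidth ≤ 1, hence tw(G) ≥ 2. The upper and lower bounds meet at 2, so that is the treewidth.

Treewidth 2.
Bags: B1 = {0, 1, 3}  B2 = {1, 2, 3}
Tree: B1–B2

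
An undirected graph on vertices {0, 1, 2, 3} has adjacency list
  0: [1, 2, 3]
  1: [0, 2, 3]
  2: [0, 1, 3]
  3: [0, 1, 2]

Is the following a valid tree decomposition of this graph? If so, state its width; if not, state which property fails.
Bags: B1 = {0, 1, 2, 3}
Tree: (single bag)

Yes; width 3.

Checking the three conditions: (i) the bags cover all of {0, 1, 2, 3}; (ii) for each edge, some bag contains both endpoints; (iii) the bags containing any fixed vertex form a subtree. All hold, so the decomposition is valid with width 4 − 1 = 3.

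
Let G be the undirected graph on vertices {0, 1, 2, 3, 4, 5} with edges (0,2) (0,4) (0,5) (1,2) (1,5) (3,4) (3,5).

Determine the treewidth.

2

A width-2 tree decomposition is:
Bags: B1 = {0, 1, 2}  B2 = {0, 1, 5}  B3 = {0, 4, 5}  B4 = {3, 4, 5}
Tree: B1–B2, B2–B3, B3–B4
The largest bag has 3 vertices, giving width 2; this decomposition certifies tw(G) ≤ 2. Since 2–1–5–0–2 is a cycle in G, G is not acyclic. Forests are exactly the graphs of treewidth ≤ 1, so tw(G) ≥ 2. Hence tw(G) = 2 exactly.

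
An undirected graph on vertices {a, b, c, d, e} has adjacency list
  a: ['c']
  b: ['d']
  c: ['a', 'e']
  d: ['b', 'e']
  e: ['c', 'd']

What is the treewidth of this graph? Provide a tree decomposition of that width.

Every bag has size at most 2, so the width is 2 − 1 = 1 and tw(G) ≤ 1. Any graph with an edge has treewidth ≥ 1, and G has the edge e–d. Combining the bounds, tw(G) = 1.

Treewidth 1.
One such decomposition:
Bags: B1 = {d, e}  B2 = {c, e}  B3 = {b, d}  B4 = {a, c}
Tree: B1–B2, B1–B3, B2–B4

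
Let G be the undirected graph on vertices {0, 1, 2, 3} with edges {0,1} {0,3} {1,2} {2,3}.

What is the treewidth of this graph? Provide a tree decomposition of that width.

The largest bag has 3 vertices, giving width 2; this decomposition certifies tw(G) ≤ 2. The edges 1–0–3–2–1 form a cycle, so G is not a tree and its treewidth is at least 2. The upper and lower bounds meet at 2, so that is the treewidth.

Treewidth 2.
One optimal decomposition is:
Bags: B1 = {0, 1, 3}  B2 = {1, 2, 3}
Tree: B1–B2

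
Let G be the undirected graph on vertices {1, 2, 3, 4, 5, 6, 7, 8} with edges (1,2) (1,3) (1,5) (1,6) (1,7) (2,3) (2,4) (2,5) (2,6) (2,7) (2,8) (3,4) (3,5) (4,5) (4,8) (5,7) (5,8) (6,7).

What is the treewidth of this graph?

3

A width-3 tree decomposition is:
Bags: B1 = {1, 2, 3, 5}  B2 = {2, 3, 4, 5}  B3 = {2, 4, 5, 8}  B4 = {1, 2, 5, 7}  B5 = {1, 2, 6, 7}
Tree: B1–B2, B2–B3, B1–B4, B4–B5
Every bag has size at most 4, so the width is 4 − 1 = 3 and tw(G) ≤ 3. Conversely, {2, 4, 5, 8} is a clique of size 4, and the vertices of any clique must share a bag in every tree decomposition; so some bag has ≥ 4 vertices and tw(G) ≥ 3. The upper and lower bounds meet at 3, so that is the treewidth.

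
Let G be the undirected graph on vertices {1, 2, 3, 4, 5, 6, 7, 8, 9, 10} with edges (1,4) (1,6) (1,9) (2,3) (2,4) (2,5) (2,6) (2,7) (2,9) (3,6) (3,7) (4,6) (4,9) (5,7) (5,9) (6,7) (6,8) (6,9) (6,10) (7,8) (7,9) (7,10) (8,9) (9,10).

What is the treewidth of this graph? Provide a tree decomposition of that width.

Every bag has size at most 4, so the width is 4 − 1 = 3 and tw(G) ≤ 3. On the other hand G contains the 4-clique {2, 5, 7, 9}. A clique must lie in a single bag of any decomposition, so no decomposition can have width below 3. Therefore the treewidth is 3.

Treewidth 3.
One such decomposition:
Bags: B1 = {2, 4, 6, 9}  B2 = {2, 6, 7, 9}  B3 = {6, 7, 8, 9}  B4 = {1, 4, 6, 9}  B5 = {6, 7, 9, 10}  B6 = {2, 5, 7, 9}  B7 = {2, 3, 6, 7}
Tree: B1–B2, B2–B3, B1–B4, B3–B5, B2–B6, B2–B7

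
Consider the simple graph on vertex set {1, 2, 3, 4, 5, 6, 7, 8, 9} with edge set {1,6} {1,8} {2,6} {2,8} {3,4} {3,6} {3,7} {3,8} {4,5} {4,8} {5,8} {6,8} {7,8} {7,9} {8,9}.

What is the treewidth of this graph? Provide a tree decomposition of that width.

Each bag holds 3 vertices, so the decomposition has width 2, which upper-bounds the treewidth. On the other hand G contains the 3-clique {1, 6, 8}. A clique must lie in a single bag of any decomposition, so no decomposition can have width below 2. Combining the bounds, tw(G) = 2.

Treewidth 2.
Bags: B1 = {3, 4, 8}  B2 = {3, 6, 8}  B3 = {1, 6, 8}  B4 = {3, 7, 8}  B5 = {2, 6, 8}  B6 = {7, 8, 9}  B7 = {4, 5, 8}
Tree: B1–B2, B2–B3, B1–B4, B2–B5, B4–B6, B1–B7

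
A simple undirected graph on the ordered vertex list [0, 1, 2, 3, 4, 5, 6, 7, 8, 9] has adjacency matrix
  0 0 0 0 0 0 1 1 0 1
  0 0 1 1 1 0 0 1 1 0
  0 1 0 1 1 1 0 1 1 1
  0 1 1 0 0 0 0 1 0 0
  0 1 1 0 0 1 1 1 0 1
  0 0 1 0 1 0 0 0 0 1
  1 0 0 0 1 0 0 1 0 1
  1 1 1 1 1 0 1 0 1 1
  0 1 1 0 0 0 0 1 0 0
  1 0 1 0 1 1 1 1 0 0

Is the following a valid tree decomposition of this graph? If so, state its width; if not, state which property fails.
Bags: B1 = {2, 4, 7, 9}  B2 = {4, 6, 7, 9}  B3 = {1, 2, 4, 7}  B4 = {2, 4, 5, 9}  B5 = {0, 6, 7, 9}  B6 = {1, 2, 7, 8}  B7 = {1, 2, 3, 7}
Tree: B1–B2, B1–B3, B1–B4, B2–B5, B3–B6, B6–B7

Every vertex of G appears in some bag (union = {0, 1, 2, 3, 4, 5, 6, 7, 8, 9}); every edge is covered by a bag; and for each vertex v the set of bags containing v is connected in the bag tree. The decomposition is therefore valid. The largest bag has 4 vertices, so the width is 3.

Yes; width 3.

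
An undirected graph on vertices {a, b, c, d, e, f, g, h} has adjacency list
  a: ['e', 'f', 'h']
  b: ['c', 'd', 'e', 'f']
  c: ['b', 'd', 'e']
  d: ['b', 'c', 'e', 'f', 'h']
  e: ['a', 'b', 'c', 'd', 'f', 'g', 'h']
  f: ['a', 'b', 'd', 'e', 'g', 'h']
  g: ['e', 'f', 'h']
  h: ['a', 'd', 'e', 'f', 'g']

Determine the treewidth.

A width-3 tree decomposition is:
Bags: B1 = {e, f, g, h}  B2 = {d, e, f, h}  B3 = {a, e, f, h}  B4 = {b, d, e, f}  B5 = {b, c, d, e}
Tree: B1–B2, B1–B3, B2–B4, B4–B5
Every bag has size at most 4, so the width is 4 − 1 = 3 and tw(G) ≤ 3. For the lower bound, the 4 vertices {b, c, d, e} are pairwise adjacent, and any tree decomposition puts a clique entirely inside one bag — forcing width ≥ 3. Therefore the treewidth is 3.

3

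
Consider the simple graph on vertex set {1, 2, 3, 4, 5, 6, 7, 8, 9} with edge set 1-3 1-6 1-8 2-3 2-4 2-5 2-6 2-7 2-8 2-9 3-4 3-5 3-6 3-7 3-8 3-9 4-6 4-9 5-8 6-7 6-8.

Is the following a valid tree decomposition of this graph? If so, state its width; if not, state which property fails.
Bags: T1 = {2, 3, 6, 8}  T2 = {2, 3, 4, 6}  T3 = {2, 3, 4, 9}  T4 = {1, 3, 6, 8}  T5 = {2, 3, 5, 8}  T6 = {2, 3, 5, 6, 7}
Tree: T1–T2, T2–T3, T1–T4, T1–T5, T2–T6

A tree decomposition must satisfy three properties: every vertex lies in some bag; for every edge, both endpoints lie together in some bag; and for every vertex, the bags containing it form a connected subtree. Here bags containing vertex 5 are not connected in the tree, so the decomposition is invalid.

No — bags containing vertex 5 are not connected in the tree.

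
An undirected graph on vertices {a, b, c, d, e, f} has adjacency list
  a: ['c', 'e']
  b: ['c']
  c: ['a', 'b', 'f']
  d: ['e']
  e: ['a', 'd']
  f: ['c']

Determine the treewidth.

A width-1 tree decomposition is:
Bags: B1 = {a, c}  B2 = {a, e}  B3 = {c, f}  B4 = {d, e}  B5 = {b, c}
Tree: B1–B2, B1–B3, B2–B4, B1–B5
Every bag has size at most 2, so the width is 2 − 1 = 1 and tw(G) ≤ 1. Any graph with an edge has treewidth ≥ 1, and G has the edge a–c. Hence tw(G) = 1 exactly.

1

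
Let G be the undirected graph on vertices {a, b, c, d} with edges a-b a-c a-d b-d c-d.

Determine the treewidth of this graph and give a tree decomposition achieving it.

Treewidth 2.
One such decomposition:
Bags: B1 = {a, c, d}  B2 = {a, b, d}
Tree: B1–B2

Each bag holds 3 vertices, so the decomposition has width 2, which upper-bounds the treewidth. For the lower bound, the 3 vertices {a, c, d} are pairwise adjacent, and any tree decomposition puts a clique entirely inside one bag — forcing width ≥ 2. The upper and lower bounds meet at 2, so that is the treewidth.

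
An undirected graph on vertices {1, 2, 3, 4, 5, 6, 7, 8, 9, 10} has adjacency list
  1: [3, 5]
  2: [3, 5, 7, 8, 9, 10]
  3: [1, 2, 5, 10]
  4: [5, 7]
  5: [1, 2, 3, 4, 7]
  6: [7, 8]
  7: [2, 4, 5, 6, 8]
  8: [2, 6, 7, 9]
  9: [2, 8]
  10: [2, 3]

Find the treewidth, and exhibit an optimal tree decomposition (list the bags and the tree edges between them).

Every bag has size at most 3, so the width is 3 − 1 = 2 and tw(G) ≤ 2. For the lower bound, the 3 vertices {1, 3, 5} are pairwise adjacent, and any tree decomposition puts a clique entirely inside one bag — forcing width ≥ 2. The upper and lower bounds meet at 2, so that is the treewidth.

Treewidth 2.
One such decomposition:
Bags: B1 = {1, 3, 5}  B2 = {2, 3, 5}  B3 = {2, 3, 10}  B4 = {2, 5, 7}  B5 = {2, 7, 8}  B6 = {6, 7, 8}  B7 = {4, 5, 7}  B8 = {2, 8, 9}
Tree: B1–B2, B2–B3, B2–B4, B4–B5, B5–B6, B4–B7, B5–B8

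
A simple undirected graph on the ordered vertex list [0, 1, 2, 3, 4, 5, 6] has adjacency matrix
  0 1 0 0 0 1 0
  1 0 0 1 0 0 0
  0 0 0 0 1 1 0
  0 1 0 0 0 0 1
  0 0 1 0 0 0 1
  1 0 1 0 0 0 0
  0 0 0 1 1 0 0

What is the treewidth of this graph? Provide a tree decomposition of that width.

Each bag holds 3 vertices, so the decomposition has width 2, which upper-bounds the treewidth. For the lower bound, G contains the cycle 3–1–0–5–2–4–6–3, so G is not a forest; only forests have treewidth ≤ 1, hence tw(G) ≥ 2. Therefore the treewidth is 2.

Treewidth 2.
One optimal decomposition is:
Bags: B1 = {0, 1, 3}  B2 = {0, 3, 5}  B3 = {2, 3, 5}  B4 = {2, 3, 4}  B5 = {3, 4, 6}
Tree: B1–B2, B2–B3, B3–B4, B4–B5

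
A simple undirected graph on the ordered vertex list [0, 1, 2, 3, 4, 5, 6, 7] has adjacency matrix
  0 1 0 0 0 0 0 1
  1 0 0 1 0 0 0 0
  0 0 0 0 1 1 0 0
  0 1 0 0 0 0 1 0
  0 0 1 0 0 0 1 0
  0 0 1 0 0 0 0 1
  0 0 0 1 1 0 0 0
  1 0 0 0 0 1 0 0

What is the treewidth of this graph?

2

A width-2 tree decomposition is:
Bags: B1 = {0, 1, 3}  B2 = {0, 3, 6}  B3 = {0, 4, 6}  B4 = {0, 2, 4}  B5 = {0, 2, 5}  B6 = {0, 5, 7}
Tree: B1–B2, B2–B3, B3–B4, B4–B5, B5–B6
Each bag holds 3 vertices, so the decomposition has width 2, which upper-bounds the treewidth. Since 0–1–3–6–4–2–5–7–0 is a cycle in G, G is not acyclic. Forests are exactly the graphs of treewidth ≤ 1, so tw(G) ≥ 2. Therefore the treewidth is 2.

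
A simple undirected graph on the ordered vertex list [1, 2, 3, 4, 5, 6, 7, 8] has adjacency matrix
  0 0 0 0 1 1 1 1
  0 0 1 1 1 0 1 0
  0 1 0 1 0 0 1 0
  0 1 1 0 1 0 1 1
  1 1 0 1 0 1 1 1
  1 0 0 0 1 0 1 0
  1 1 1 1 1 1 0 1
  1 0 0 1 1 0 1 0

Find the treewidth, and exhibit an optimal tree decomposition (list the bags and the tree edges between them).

Treewidth 3.
One optimal decomposition is:
Bags: B1 = {2, 4, 5, 7}  B2 = {4, 5, 7, 8}  B3 = {1, 5, 7, 8}  B4 = {1, 5, 6, 7}  B5 = {2, 3, 4, 7}
Tree: B1–B2, B2–B3, B3–B4, B1–B5

Every bag has size at most 4, so the width is 4 − 1 = 3 and tw(G) ≤ 3. For the lower bound, the 4 vertices {2, 3, 4, 7} are pairwise adjacent, and any tree decomposition puts a clique entirely inside one bag — forcing width ≥ 3. Therefore the treewidth is 3.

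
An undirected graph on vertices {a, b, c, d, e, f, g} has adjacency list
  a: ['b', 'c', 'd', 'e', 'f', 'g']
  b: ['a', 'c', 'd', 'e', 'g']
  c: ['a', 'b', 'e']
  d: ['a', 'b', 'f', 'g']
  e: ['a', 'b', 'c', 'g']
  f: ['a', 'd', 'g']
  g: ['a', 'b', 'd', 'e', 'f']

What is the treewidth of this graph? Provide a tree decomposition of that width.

Each bag holds 4 vertices, so the decomposition has width 3, which upper-bounds the treewidth. Conversely, {a, d, f, g} is a clique of size 4, and the vertices of any clique must share a bag in every tree decomposition; so some bag has ≥ 4 vertices and tw(G) ≥ 3. The upper and lower bounds meet at 3, so that is the treewidth.

Treewidth 3.
One such decomposition:
Bags: B1 = {a, b, c, e}  B2 = {a, b, e, g}  B3 = {a, b, d, g}  B4 = {a, d, f, g}
Tree: B1–B2, B2–B3, B3–B4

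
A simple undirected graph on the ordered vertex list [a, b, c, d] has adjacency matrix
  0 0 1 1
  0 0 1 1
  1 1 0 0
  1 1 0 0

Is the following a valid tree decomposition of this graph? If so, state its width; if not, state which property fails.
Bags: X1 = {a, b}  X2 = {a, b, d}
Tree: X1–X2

A tree decomposition must satisfy three properties: every vertex lies in some bag; for every edge, both endpoints lie together in some bag; and for every vertex, the bags containing it form a connected subtree. Here vertex c appears in no bag, so the decomposition is invalid.

No — vertex c appears in no bag.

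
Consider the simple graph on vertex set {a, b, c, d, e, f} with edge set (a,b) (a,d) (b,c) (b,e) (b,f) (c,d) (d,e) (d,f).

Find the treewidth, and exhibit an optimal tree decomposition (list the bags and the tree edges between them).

Every bag has size at most 3, so the width is 3 − 1 = 2 and tw(G) ≤ 2. Since d–c–b–f–d is a cycle in G, G is not acyclic. Forests are exactly the graphs of treewidth ≤ 1, so tw(G) ≥ 2. Hence tw(G) = 2 exactly.

Treewidth 2.
Bags: B1 = {b, c, d}  B2 = {b, d, f}  B3 = {b, d, e}  B4 = {a, b, d}
Tree: B1–B2, B2–B3, B3–B4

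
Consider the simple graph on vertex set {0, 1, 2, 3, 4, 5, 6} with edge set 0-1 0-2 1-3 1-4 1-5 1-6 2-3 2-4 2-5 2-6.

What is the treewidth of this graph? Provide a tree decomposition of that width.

The largest bag has 3 vertices, giving width 2; this decomposition certifies tw(G) ≤ 2. Since 1–3–2–5–1 is a cycle in G, G is not acyclic. Forests are exactly the graphs of treewidth ≤ 1, so tw(G) ≥ 2. Combining the bounds, tw(G) = 2.

Treewidth 2.
One optimal decomposition is:
Bags: B1 = {1, 2, 3}  B2 = {1, 2, 5}  B3 = {1, 2, 4}  B4 = {0, 1, 2}  B5 = {1, 2, 6}
Tree: B1–B2, B2–B3, B3–B4, B4–B5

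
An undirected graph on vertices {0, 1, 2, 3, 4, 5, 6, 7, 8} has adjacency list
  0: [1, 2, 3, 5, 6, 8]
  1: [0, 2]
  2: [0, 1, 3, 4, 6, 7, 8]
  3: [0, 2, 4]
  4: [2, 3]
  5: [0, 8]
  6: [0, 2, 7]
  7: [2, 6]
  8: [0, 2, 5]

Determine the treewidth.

2

A width-2 tree decomposition is:
Bags: B1 = {0, 1, 2}  B2 = {0, 2, 3}  B3 = {0, 2, 8}  B4 = {0, 5, 8}  B5 = {0, 2, 6}  B6 = {2, 3, 4}  B7 = {2, 6, 7}
Tree: B1–B2, B2–B3, B3–B4, B3–B5, B2–B6, B5–B7
The largest bag has 3 vertices, giving width 2; this decomposition certifies tw(G) ≤ 2. Conversely, {0, 2, 8} is a clique of size 3, and the vertices of any clique must share a bag in every tree decomposition; so some bag has ≥ 3 vertices and tw(G) ≥ 2. Combining the bounds, tw(G) = 2.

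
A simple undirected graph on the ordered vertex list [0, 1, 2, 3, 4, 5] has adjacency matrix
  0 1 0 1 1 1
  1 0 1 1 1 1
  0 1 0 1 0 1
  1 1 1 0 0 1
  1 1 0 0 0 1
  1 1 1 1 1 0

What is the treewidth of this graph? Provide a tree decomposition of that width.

Every bag has size at most 4, so the width is 4 − 1 = 3 and tw(G) ≤ 3. Conversely, {0, 1, 3, 5} is a clique of size 4, and the vertices of any clique must share a bag in every tree decomposition; so some bag has ≥ 4 vertices and tw(G) ≥ 3. Hence tw(G) = 3 exactly.

Treewidth 3.
One such decomposition:
Bags: B1 = {1, 2, 3, 5}  B2 = {0, 1, 3, 5}  B3 = {0, 1, 4, 5}
Tree: B1–B2, B2–B3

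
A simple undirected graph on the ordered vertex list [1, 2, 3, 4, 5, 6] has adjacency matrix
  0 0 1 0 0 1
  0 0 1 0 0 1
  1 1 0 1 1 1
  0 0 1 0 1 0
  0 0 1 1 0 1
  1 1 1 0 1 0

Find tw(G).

A width-2 tree decomposition is:
Bags: B1 = {1, 3, 6}  B2 = {3, 5, 6}  B3 = {2, 3, 6}  B4 = {3, 4, 5}
Tree: B1–B2, B2–B3, B2–B4
Every bag has size at most 3, so the width is 3 − 1 = 2 and tw(G) ≤ 2. On the other hand G contains the 3-clique {3, 4, 5}. A clique must lie in a single bag of any decomposition, so no decomposition can have width below 2. Therefore the treewidth is 2.

2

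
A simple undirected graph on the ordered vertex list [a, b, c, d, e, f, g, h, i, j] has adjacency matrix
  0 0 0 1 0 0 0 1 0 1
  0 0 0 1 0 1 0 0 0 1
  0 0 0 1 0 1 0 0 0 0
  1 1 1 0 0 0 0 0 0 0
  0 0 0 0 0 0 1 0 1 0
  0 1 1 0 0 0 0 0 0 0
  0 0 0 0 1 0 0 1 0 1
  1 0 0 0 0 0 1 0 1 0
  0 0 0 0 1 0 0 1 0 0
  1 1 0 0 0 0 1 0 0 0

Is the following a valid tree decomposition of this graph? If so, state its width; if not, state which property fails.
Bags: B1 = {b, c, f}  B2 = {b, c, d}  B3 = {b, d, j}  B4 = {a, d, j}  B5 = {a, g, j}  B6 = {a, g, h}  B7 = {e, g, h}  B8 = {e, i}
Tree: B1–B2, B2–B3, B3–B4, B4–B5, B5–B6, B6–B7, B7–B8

A tree decomposition must satisfy three properties: every vertex lies in some bag; for every edge, both endpoints lie together in some bag; and for every vertex, the bags containing it form a connected subtree. Here edge (h,i) lies in no bag, so the decomposition is invalid.

No — edge (h,i) lies in no bag.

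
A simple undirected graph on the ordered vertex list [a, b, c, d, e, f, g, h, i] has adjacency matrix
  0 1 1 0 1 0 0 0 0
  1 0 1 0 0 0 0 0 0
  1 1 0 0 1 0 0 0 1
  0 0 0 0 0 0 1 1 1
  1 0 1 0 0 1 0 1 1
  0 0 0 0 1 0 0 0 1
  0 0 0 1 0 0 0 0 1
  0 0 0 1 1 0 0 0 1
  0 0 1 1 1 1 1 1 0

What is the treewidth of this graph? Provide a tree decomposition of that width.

Treewidth 2.
One optimal decomposition is:
Bags: B1 = {e, h, i}  B2 = {d, h, i}  B3 = {c, e, i}  B4 = {d, g, i}  B5 = {e, f, i}  B6 = {a, c, e}  B7 = {a, b, c}
Tree: B1–B2, B1–B3, B2–B4, B3–B5, B3–B6, B6–B7

Each bag holds 3 vertices, so the decomposition has width 2, which upper-bounds the treewidth. Conversely, {a, c, e} is a clique of size 3, and the vertices of any clique must share a bag in every tree decomposition; so some bag has ≥ 3 vertices and tw(G) ≥ 2. Hence tw(G) = 2 exactly.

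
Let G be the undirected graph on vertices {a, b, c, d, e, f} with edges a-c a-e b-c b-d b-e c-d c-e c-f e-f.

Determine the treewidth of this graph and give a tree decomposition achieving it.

The largest bag has 3 vertices, giving width 2; this decomposition certifies tw(G) ≤ 2. Conversely, {b, c, d} is a clique of size 3, and the vertices of any clique must share a bag in every tree decomposition; so some bag has ≥ 3 vertices and tw(G) ≥ 2. Therefore the treewidth is 2.

Treewidth 2.
One optimal decomposition is:
Bags: B1 = {a, c, e}  B2 = {b, c, e}  B3 = {c, e, f}  B4 = {b, c, d}
Tree: B1–B2, B1–B3, B2–B4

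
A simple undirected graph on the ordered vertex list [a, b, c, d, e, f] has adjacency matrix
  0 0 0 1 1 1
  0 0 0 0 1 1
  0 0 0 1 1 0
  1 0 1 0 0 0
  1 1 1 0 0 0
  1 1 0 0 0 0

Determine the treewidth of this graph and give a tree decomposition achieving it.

Treewidth 2.
One such decomposition:
Bags: B1 = {b, e, f}  B2 = {a, e, f}  B3 = {a, c, e}  B4 = {a, c, d}
Tree: B1–B2, B2–B3, B3–B4

The largest bag has 3 vertices, giving width 2; this decomposition certifies tw(G) ≤ 2. For the lower bound, G contains the cycle b–f–a–e–b, so G is not a forest; only forests have treewidth ≤ 1, hence tw(G) ≥ 2. Combining the bounds, tw(G) = 2.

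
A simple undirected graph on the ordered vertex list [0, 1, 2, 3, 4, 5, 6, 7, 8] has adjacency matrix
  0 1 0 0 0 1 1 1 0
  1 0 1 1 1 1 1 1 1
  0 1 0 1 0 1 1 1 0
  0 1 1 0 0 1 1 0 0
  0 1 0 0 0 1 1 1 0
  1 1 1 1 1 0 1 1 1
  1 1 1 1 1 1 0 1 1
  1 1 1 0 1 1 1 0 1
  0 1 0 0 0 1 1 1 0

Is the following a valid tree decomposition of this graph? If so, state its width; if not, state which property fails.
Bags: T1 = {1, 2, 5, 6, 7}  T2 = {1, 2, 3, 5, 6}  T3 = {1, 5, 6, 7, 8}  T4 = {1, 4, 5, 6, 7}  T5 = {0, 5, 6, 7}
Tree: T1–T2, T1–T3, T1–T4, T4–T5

No — edge (1,0) lies in no bag.

A tree decomposition must satisfy three properties: every vertex lies in some bag; for every edge, both endpoints lie together in some bag; and for every vertex, the bags containing it form a connected subtree. Here edge (1,0) lies in no bag, so the decomposition is invalid.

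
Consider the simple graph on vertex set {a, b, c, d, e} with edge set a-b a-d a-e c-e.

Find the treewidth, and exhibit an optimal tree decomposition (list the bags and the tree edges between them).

Treewidth 1.
Bags: B1 = {c, e}  B2 = {a, e}  B3 = {a, b}  B4 = {a, d}
Tree: B1–B2, B2–B3, B3–B4

Every bag has size at most 2, so the width is 2 − 1 = 1 and tw(G) ≤ 1. G has an edge, so its treewidth is at least 1. Hence tw(G) = 1 exactly.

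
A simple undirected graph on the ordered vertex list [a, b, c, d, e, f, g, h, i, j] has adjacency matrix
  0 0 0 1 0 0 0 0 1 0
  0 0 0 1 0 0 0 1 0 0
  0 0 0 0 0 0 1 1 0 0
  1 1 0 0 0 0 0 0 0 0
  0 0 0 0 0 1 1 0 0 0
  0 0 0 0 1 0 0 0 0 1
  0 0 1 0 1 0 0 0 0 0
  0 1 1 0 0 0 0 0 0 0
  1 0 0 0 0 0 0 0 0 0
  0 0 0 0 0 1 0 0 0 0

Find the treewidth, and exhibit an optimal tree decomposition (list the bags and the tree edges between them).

The largest bag has 2 vertices, giving width 1; this decomposition certifies tw(G) ≤ 1. Since G has at least one edge (e.g. j–f), it is not an edgeless graph, so tw(G) ≥ 1. Hence tw(G) = 1 exactly.

Treewidth 1.
Bags: B1 = {f, j}  B2 = {e, f}  B3 = {e, g}  B4 = {c, g}  B5 = {c, h}  B6 = {b, h}  B7 = {b, d}  B8 = {a, d}  B9 = {a, i}
Tree: B1–B2, B2–B3, B3–B4, B4–B5, B5–B6, B6–B7, B7–B8, B8–B9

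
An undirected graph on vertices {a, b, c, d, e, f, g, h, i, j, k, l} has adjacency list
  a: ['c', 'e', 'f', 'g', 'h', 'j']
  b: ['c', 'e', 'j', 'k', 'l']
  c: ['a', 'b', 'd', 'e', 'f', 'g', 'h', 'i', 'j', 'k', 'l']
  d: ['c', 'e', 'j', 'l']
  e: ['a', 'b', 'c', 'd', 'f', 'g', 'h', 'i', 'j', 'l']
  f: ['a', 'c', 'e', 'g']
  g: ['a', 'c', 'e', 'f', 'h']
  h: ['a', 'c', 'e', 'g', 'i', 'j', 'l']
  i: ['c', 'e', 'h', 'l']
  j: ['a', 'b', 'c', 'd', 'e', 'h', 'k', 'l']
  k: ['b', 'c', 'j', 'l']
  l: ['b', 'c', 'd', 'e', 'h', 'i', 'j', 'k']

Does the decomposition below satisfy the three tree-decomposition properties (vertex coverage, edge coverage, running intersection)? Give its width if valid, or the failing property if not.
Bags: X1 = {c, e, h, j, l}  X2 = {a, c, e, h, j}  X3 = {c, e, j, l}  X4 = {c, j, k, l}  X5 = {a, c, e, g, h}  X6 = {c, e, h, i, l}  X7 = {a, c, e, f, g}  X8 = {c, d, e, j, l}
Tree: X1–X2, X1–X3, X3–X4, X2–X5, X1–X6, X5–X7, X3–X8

A tree decomposition must satisfy three properties: every vertex lies in some bag; for every edge, both endpoints lie together in some bag; and for every vertex, the bags containing it form a connected subtree. Here vertex b appears in no bag, so the decomposition is invalid.

No — vertex b appears in no bag.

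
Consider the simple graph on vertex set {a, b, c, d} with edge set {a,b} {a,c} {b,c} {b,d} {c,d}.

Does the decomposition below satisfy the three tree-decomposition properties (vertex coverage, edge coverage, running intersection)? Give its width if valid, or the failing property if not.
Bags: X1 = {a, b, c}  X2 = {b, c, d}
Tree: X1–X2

Yes; width 2.

Every vertex of G appears in some bag (union = {a, b, c, d}); every edge is covered by a bag; and for each vertex v the set of bags containing v is connected in the bag tree. The decomposition is therefore valid. The largest bag has 3 vertices, so the width is 2.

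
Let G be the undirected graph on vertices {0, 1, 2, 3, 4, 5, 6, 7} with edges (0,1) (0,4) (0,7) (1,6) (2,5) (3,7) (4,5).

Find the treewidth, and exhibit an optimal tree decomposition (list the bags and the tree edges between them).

Treewidth 1.
Bags: B1 = {0, 4}  B2 = {4, 5}  B3 = {2, 5}  B4 = {0, 7}  B5 = {0, 1}  B6 = {3, 7}  B7 = {1, 6}
Tree: B1–B2, B2–B3, B1–B4, B1–B5, B4–B6, B5–B7

Each bag holds 2 vertices, so the decomposition has width 1, which upper-bounds the treewidth. Since G has at least one edge (e.g. 0–4), it is not an edgeless graph, so tw(G) ≥ 1. The upper and lower bounds meet at 1, so that is the treewidth.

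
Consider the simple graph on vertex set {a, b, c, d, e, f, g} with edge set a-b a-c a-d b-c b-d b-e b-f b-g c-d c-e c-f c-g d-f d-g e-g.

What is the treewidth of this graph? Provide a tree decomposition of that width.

Treewidth 3.
One such decomposition:
Bags: B1 = {b, c, d, g}  B2 = {b, c, d, f}  B3 = {b, c, e, g}  B4 = {a, b, c, d}
Tree: B1–B2, B1–B3, B1–B4

Each bag holds 4 vertices, so the decomposition has width 3, which upper-bounds the treewidth. On the other hand G contains the 4-clique {b, c, d, g}. A clique must lie in a single bag of any decomposition, so no decomposition can have width below 3. Therefore the treewidth is 3.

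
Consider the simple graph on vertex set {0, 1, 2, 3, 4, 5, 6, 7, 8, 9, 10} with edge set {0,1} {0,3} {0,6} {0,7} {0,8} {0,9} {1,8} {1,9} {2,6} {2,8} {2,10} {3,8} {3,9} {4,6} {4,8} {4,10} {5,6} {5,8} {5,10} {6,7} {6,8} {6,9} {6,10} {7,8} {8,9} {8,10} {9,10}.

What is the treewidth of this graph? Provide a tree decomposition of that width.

Each bag holds 4 vertices, so the decomposition has width 3, which upper-bounds the treewidth. Conversely, {0, 1, 8, 9} is a clique of size 4, and the vertices of any clique must share a bag in every tree decomposition; so some bag has ≥ 4 vertices and tw(G) ≥ 3. Hence tw(G) = 3 exactly.

Treewidth 3.
Bags: B1 = {0, 6, 8, 9}  B2 = {6, 8, 9, 10}  B3 = {5, 6, 8, 10}  B4 = {0, 1, 8, 9}  B5 = {2, 6, 8, 10}  B6 = {0, 3, 8, 9}  B7 = {0, 6, 7, 8}  B8 = {4, 6, 8, 10}
Tree: B1–B2, B2–B3, B1–B4, B2–B5, B4–B6, B1–B7, B2–B8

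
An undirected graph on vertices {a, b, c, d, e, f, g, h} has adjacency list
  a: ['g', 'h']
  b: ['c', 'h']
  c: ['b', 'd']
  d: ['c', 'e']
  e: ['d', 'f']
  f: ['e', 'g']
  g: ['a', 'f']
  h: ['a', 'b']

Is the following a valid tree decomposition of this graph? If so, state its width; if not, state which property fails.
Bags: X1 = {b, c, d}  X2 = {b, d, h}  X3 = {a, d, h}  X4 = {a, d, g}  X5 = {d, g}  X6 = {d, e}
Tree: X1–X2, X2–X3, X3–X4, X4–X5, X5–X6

No — vertex f appears in no bag.

A tree decomposition must satisfy three properties: every vertex lies in some bag; for every edge, both endpoints lie together in some bag; and for every vertex, the bags containing it form a connected subtree. Here vertex f appears in no bag, so the decomposition is invalid.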